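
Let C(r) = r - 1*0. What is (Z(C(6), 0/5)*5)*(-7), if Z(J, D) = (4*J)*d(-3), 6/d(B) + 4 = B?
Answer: 720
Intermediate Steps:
d(B) = 6/(-4 + B)
C(r) = r (C(r) = r + 0 = r)
Z(J, D) = -24*J/7 (Z(J, D) = (4*J)*(6/(-4 - 3)) = (4*J)*(6/(-7)) = (4*J)*(6*(-⅐)) = (4*J)*(-6/7) = -24*J/7)
(Z(C(6), 0/5)*5)*(-7) = (-24/7*6*5)*(-7) = -144/7*5*(-7) = -720/7*(-7) = 720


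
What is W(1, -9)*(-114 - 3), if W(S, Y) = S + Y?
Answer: 936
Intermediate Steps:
W(1, -9)*(-114 - 3) = (1 - 9)*(-114 - 3) = -8*(-117) = 936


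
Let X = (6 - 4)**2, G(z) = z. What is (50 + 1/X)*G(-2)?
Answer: -201/2 ≈ -100.50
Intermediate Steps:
X = 4 (X = 2**2 = 4)
(50 + 1/X)*G(-2) = (50 + 1/4)*(-2) = (201/4)*(-2) = -201/2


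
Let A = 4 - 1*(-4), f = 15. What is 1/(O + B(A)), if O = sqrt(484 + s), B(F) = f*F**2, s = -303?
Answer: 960/921419 - sqrt(181)/921419 ≈ 0.0010273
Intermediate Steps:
A = 8 (A = 4 + 4 = 8)
B(F) = 15*F**2
O = sqrt(181) (O = sqrt(484 - 303) = sqrt(181) ≈ 13.454)
1/(O + B(A)) = 1/(sqrt(181) + 15*8**2) = 1/(sqrt(181) + 15*64) = 1/(sqrt(181) + 960) = 1/(960 + sqrt(181))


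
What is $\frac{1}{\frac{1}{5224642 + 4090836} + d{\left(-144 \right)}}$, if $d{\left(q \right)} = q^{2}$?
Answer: $\frac{9315478}{193165751809} \approx 4.8225 \cdot 10^{-5}$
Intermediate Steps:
$\frac{1}{\frac{1}{5224642 + 4090836} + d{\left(-144 \right)}} = \frac{1}{\frac{1}{5224642 + 4090836} + \left(-144\right)^{2}} = \frac{1}{\frac{1}{9315478} + 20736} = \frac{1}{\frac{193165751809}{9315478}} = \frac{9315478}{193165751809}$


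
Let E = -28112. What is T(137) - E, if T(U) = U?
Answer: 28249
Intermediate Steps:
T(137) - E = 137 - 1*(-28112) = 137 + 28112 = 28249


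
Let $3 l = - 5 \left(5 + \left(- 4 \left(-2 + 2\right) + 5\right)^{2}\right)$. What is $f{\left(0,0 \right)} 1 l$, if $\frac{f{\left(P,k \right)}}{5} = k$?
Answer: $0$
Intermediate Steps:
$f{\left(P,k \right)} = 5 k$
$l = -50$ ($l = \frac{\left(-5\right) \left(5 + \left(- 4 \left(-2 + 2\right) + 5\right)^{2}\right)}{3} = \frac{\left(-5\right) \left(5 + \left(\left(-4\right) 0 + 5\right)^{2}\right)}{3} = \frac{\left(-5\right) \left(5 + \left(0 + 5\right)^{2}\right)}{3} = \frac{\left(-5\right) \left(5 + 5^{2}\right)}{3} = \frac{\left(-5\right) \left(5 + 25\right)}{3} = \frac{\left(-5\right) 30}{3} = \frac{1}{3} \left(-150\right) = -50$)
$f{\left(0,0 \right)} 1 l = 5 \cdot 0 \cdot 1 \left(-50\right) = 0 \cdot 1 \left(-50\right) = 0 \left(-50\right) = 0$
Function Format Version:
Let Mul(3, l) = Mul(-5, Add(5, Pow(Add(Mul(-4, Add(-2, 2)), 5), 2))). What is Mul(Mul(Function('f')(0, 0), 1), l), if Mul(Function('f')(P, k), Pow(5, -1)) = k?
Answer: 0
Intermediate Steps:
Function('f')(P, k) = Mul(5, k)
l = -50 (l = Mul(Rational(1, 3), Mul(-5, Add(5, Pow(Add(Mul(-4, Add(-2, 2)), 5), 2)))) = Mul(Rational(1, 3), Mul(-5, Add(5, Pow(Add(Mul(-4, 0), 5), 2)))) = Mul(Rational(1, 3), Mul(-5, Add(5, Pow(Add(0, 5), 2)))) = Mul(Rational(1, 3), Mul(-5, Add(5, Pow(5, 2)))) = Mul(Rational(1, 3), Mul(-5, Add(5, 25))) = Mul(Rational(1, 3), Mul(-5, 30)) = Mul(Rational(1, 3), -150) = -50)
Mul(Mul(Function('f')(0, 0), 1), l) = Mul(Mul(Mul(5, 0), 1), -50) = Mul(Mul(0, 1), -50) = Mul(0, -50) = 0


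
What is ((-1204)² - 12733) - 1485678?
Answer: -48795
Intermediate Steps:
((-1204)² - 12733) - 1485678 = (1449616 - 12733) - 1485678 = 1436883 - 1485678 = -48795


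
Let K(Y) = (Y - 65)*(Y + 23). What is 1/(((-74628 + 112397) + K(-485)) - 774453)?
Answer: -1/482584 ≈ -2.0722e-6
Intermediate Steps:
K(Y) = (-65 + Y)*(23 + Y)
1/(((-74628 + 112397) + K(-485)) - 774453) = 1/(((-74628 + 112397) + (-1495 + (-485)² - 42*(-485))) - 774453) = 1/((37769 + (-1495 + 235225 + 20370)) - 774453) = 1/((37769 + 254100) - 774453) = 1/(291869 - 774453) = 1/(-482584) = -1/482584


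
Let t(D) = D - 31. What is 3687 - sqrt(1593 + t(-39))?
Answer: 3687 - sqrt(1523) ≈ 3648.0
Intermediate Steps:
t(D) = -31 + D
3687 - sqrt(1593 + t(-39)) = 3687 - sqrt(1593 + (-31 - 39)) = 3687 - sqrt(1593 - 70) = 3687 - sqrt(1523)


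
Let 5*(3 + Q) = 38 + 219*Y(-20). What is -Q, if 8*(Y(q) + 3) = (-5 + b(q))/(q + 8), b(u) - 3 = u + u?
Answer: 8611/80 ≈ 107.64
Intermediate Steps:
b(u) = 3 + 2*u (b(u) = 3 + (u + u) = 3 + 2*u)
Y(q) = -3 + (-2 + 2*q)/(8*(8 + q)) (Y(q) = -3 + ((-5 + (3 + 2*q))/(q + 8))/8 = -3 + ((-2 + 2*q)/(8 + q))/8 = -3 + (-2 + 2*q)/(8*(8 + q)))
Q = -8611/80 (Q = -3 + (38 + 219*((-97 - 11*(-20))/(4*(8 - 20))))/5 = -3 + (38 + 219*((¼)*(-97 + 220)/(-12)))/5 = -3 + (38 + 219*((¼)*(-1/12)*123))/5 = -3 + (38 + 219*(-41/16))/5 = -3 + (38 - 8979/16)/5 = -3 + (⅕)*(-8371/16) = -3 - 8371/80 = -8611/80 ≈ -107.64)
-Q = -1*(-8611/80) = 8611/80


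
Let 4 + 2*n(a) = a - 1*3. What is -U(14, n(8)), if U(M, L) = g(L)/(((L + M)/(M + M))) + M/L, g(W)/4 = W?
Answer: -924/29 ≈ -31.862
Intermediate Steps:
g(W) = 4*W
n(a) = -7/2 + a/2 (n(a) = -2 + (a - 1*3)/2 = -2 + (a - 3)/2 = -2 + (-3 + a)/2 = -2 + (-3/2 + a/2) = -7/2 + a/2)
U(M, L) = M/L + 8*L*M/(L + M) (U(M, L) = (4*L)/(((L + M)/(M + M))) + M/L = (4*L)/(((L + M)/((2*M)))) + M/L = (4*L)/(((L + M)*(1/(2*M)))) + M/L = (4*L)/(((L + M)/(2*M))) + M/L = (4*L)*(2*M/(L + M)) + M/L = 8*L*M/(L + M) + M/L = M/L + 8*L*M/(L + M))
-U(14, n(8)) = -14*((-7/2 + (1/2)*8) + 14 + 8*(-7/2 + (1/2)*8)**2)/((-7/2 + (1/2)*8)*((-7/2 + (1/2)*8) + 14)) = -14*((-7/2 + 4) + 14 + 8*(-7/2 + 4)**2)/((-7/2 + 4)*((-7/2 + 4) + 14)) = -14*(1/2 + 14 + 8*(1/2)**2)/(1/2*(1/2 + 14)) = -14*2*(1/2 + 14 + 8*(1/4))/29/2 = -14*2*2*(1/2 + 14 + 2)/29 = -14*2*2*33/(29*2) = -1*924/29 = -924/29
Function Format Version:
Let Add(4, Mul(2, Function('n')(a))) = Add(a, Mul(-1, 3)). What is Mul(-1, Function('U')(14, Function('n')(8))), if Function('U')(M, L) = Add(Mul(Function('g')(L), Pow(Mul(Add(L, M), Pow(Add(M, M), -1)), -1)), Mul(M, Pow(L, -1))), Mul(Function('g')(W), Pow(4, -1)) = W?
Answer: Rational(-924, 29) ≈ -31.862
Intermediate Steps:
Function('g')(W) = Mul(4, W)
Function('n')(a) = Add(Rational(-7, 2), Mul(Rational(1, 2), a)) (Function('n')(a) = Add(-2, Mul(Rational(1, 2), Add(a, Mul(-1, 3)))) = Add(-2, Mul(Rational(1, 2), Add(a, -3))) = Add(-2, Mul(Rational(1, 2), Add(-3, a))) = Add(-2, Add(Rational(-3, 2), Mul(Rational(1, 2), a))) = Add(Rational(-7, 2), Mul(Rational(1, 2), a)))
Function('U')(M, L) = Add(Mul(M, Pow(L, -1)), Mul(8, L, M, Pow(Add(L, M), -1))) (Function('U')(M, L) = Add(Mul(Mul(4, L), Pow(Mul(Add(L, M), Pow(Add(M, M), -1)), -1)), Mul(M, Pow(L, -1))) = Add(Mul(Mul(4, L), Pow(Mul(Add(L, M), Pow(Mul(2, M), -1)), -1)), Mul(M, Pow(L, -1))) = Add(Mul(Mul(4, L), Pow(Mul(Add(L, M), Mul(Rational(1, 2), Pow(M, -1))), -1)), Mul(M, Pow(L, -1))) = Add(Mul(Mul(4, L), Pow(Mul(Rational(1, 2), Pow(M, -1), Add(L, M)), -1)), Mul(M, Pow(L, -1))) = Add(Mul(Mul(4, L), Mul(2, M, Pow(Add(L, M), -1))), Mul(M, Pow(L, -1))) = Add(Mul(8, L, M, Pow(Add(L, M), -1)), Mul(M, Pow(L, -1))) = Add(Mul(M, Pow(L, -1)), Mul(8, L, M, Pow(Add(L, M), -1))))
Mul(-1, Function('U')(14, Function('n')(8))) = Mul(-1, Mul(14, Pow(Add(Rational(-7, 2), Mul(Rational(1, 2), 8)), -1), Pow(Add(Add(Rational(-7, 2), Mul(Rational(1, 2), 8)), 14), -1), Add(Add(Rational(-7, 2), Mul(Rational(1, 2), 8)), 14, Mul(8, Pow(Add(Rational(-7, 2), Mul(Rational(1, 2), 8)), 2))))) = Mul(-1, Mul(14, Pow(Add(Rational(-7, 2), 4), -1), Pow(Add(Add(Rational(-7, 2), 4), 14), -1), Add(Add(Rational(-7, 2), 4), 14, Mul(8, Pow(Add(Rational(-7, 2), 4), 2))))) = Mul(-1, Mul(14, Pow(Rational(1, 2), -1), Pow(Add(Rational(1, 2), 14), -1), Add(Rational(1, 2), 14, Mul(8, Pow(Rational(1, 2), 2))))) = Mul(-1, Mul(14, 2, Pow(Rational(29, 2), -1), Add(Rational(1, 2), 14, Mul(8, Rational(1, 4))))) = Mul(-1, Mul(14, 2, Rational(2, 29), Add(Rational(1, 2), 14, 2))) = Mul(-1, Mul(14, 2, Rational(2, 29), Rational(33, 2))) = Mul(-1, Rational(924, 29)) = Rational(-924, 29)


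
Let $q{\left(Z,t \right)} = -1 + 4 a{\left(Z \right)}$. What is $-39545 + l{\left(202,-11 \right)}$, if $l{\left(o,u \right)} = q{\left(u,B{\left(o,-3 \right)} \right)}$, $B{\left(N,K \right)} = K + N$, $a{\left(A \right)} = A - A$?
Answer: $-39546$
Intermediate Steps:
$a{\left(A \right)} = 0$
$q{\left(Z,t \right)} = -1$ ($q{\left(Z,t \right)} = -1 + 4 \cdot 0 = -1 + 0 = -1$)
$l{\left(o,u \right)} = -1$
$-39545 + l{\left(202,-11 \right)} = -39545 - 1 = -39546$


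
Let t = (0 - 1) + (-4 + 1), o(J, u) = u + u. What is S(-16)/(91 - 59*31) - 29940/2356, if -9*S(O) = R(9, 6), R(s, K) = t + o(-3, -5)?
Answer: -58544308/4606569 ≈ -12.709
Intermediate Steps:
o(J, u) = 2*u
t = -4 (t = -1 - 3 = -4)
R(s, K) = -14 (R(s, K) = -4 + 2*(-5) = -4 - 10 = -14)
S(O) = 14/9 (S(O) = -⅑*(-14) = 14/9)
S(-16)/(91 - 59*31) - 29940/2356 = 14/(9*(91 - 59*31)) - 29940/2356 = 14/(9*(91 - 1829)) - 29940*1/2356 = (14/9)/(-1738) - 7485/589 = (14/9)*(-1/1738) - 7485/589 = -7/7821 - 7485/589 = -58544308/4606569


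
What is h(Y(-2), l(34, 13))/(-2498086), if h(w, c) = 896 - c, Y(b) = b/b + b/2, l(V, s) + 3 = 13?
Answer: -443/1249043 ≈ -0.00035467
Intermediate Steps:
l(V, s) = 10 (l(V, s) = -3 + 13 = 10)
Y(b) = 1 + b/2 (Y(b) = 1 + b*(½) = 1 + b/2)
h(Y(-2), l(34, 13))/(-2498086) = (896 - 1*10)/(-2498086) = (896 - 10)*(-1/2498086) = 886*(-1/2498086) = -443/1249043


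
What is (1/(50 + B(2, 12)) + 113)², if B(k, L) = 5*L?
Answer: 154529761/12100 ≈ 12771.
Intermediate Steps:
(1/(50 + B(2, 12)) + 113)² = (1/(50 + 5*12) + 113)² = (1/(50 + 60) + 113)² = (1/110 + 113)² = (12431/110)² = 154529761/12100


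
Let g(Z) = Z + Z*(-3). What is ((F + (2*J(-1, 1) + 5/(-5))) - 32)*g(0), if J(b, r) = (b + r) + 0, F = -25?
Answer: 0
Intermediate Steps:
J(b, r) = b + r
g(Z) = -2*Z (g(Z) = Z - 3*Z = -2*Z)
((F + (2*J(-1, 1) + 5/(-5))) - 32)*g(0) = ((-25 + (2*(-1 + 1) + 5/(-5))) - 32)*(-2*0) = ((-25 + (2*0 + 5*(-⅕))) - 32)*0 = ((-25 + (0 - 1)) - 32)*0 = ((-25 - 1) - 32)*0 = (-26 - 32)*0 = -58*0 = 0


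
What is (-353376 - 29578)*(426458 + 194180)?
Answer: -237675804652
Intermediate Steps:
(-353376 - 29578)*(426458 + 194180) = -382954*620638 = -237675804652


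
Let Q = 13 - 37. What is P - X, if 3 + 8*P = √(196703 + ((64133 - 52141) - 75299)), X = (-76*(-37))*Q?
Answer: 539901/8 + √33349/4 ≈ 67533.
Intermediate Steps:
Q = -24
X = -67488 (X = -76*(-37)*(-24) = 2812*(-24) = -67488)
P = -3/8 + √33349/4 (P = -3/8 + √(196703 + ((64133 - 52141) - 75299))/8 = -3/8 + √(196703 + (11992 - 75299))/8 = -3/8 + √(196703 - 63307)/8 = -3/8 + √133396/8 = -3/8 + (2*√33349)/8 = -3/8 + √33349/4 ≈ 45.279)
P - X = (-3/8 + √33349/4) - 1*(-67488) = (-3/8 + √33349/4) + 67488 = 539901/8 + √33349/4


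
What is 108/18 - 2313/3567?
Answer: 6363/1189 ≈ 5.3516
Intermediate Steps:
108/18 - 2313/3567 = 108*(1/18) - 2313*1/3567 = 6 - 771/1189 = 6363/1189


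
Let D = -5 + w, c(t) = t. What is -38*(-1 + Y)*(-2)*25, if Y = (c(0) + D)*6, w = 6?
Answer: 9500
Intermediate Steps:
D = 1 (D = -5 + 6 = 1)
Y = 6 (Y = (0 + 1)*6 = 1*6 = 6)
-38*(-1 + Y)*(-2)*25 = -38*(-1 + 6)*(-2)*25 = -190*(-2)*25 = -38*(-10)*25 = 380*25 = 9500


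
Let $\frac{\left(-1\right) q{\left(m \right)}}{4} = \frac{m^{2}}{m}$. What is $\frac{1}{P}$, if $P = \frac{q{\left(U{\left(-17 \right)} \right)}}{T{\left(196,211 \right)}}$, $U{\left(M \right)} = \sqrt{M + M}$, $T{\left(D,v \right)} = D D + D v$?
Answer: $\frac{19943 i \sqrt{34}}{34} \approx 3420.2 i$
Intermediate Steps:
$T{\left(D,v \right)} = D^{2} + D v$
$U{\left(M \right)} = \sqrt{2} \sqrt{M}$ ($U{\left(M \right)} = \sqrt{2 M} = \sqrt{2} \sqrt{M}$)
$q{\left(m \right)} = - 4 m$ ($q{\left(m \right)} = - 4 \frac{m^{2}}{m} = - 4 m$)
$P = - \frac{i \sqrt{34}}{19943}$ ($P = \frac{\left(-4\right) \sqrt{2} \sqrt{-17}}{196 \left(196 + 211\right)} = \frac{\left(-4\right) \sqrt{2} i \sqrt{17}}{196 \cdot 407} = \frac{\left(-4\right) i \sqrt{34}}{79772} = - 4 i \sqrt{34} \cdot \frac{1}{79772} = - \frac{i \sqrt{34}}{19943} \approx - 0.00029238 i$)
$\frac{1}{P} = \frac{1}{\left(- \frac{1}{19943}\right) i \sqrt{34}} = \frac{19943 i \sqrt{34}}{34}$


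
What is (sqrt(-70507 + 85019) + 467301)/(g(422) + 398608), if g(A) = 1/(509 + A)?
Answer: 435057231/371104049 + 3724*sqrt(907)/371104049 ≈ 1.1726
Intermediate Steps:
(sqrt(-70507 + 85019) + 467301)/(g(422) + 398608) = (sqrt(-70507 + 85019) + 467301)/(1/(509 + 422) + 398608) = (sqrt(14512) + 467301)/(1/931 + 398608) = (4*sqrt(907) + 467301)/(1/931 + 398608) = (467301 + 4*sqrt(907))/(371104049/931) = (467301 + 4*sqrt(907))*(931/371104049) = 435057231/371104049 + 3724*sqrt(907)/371104049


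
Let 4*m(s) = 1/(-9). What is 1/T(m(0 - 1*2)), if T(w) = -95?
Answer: -1/95 ≈ -0.010526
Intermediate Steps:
m(s) = -1/36 (m(s) = (1/4)/(-9) = (1/4)*(-1/9) = -1/36)
1/T(m(0 - 1*2)) = 1/(-95) = -1/95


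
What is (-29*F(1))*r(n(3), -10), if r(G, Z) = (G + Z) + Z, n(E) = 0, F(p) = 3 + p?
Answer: 2320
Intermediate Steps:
r(G, Z) = G + 2*Z
(-29*F(1))*r(n(3), -10) = (-29*(3 + 1))*(0 + 2*(-10)) = (-29*4)*(0 - 20) = -116*(-20) = 2320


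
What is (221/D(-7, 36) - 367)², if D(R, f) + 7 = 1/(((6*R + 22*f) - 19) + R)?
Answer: 4078755885649/25674489 ≈ 1.5886e+5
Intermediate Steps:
D(R, f) = -7 + 1/(-19 + 7*R + 22*f) (D(R, f) = -7 + 1/(((6*R + 22*f) - 19) + R) = -7 + 1/((-19 + 6*R + 22*f) + R) = -7 + 1/(-19 + 7*R + 22*f))
(221/D(-7, 36) - 367)² = (221/(((134 - 154*36 - 49*(-7))/(-19 + 7*(-7) + 22*36))) - 367)² = (221/(((134 - 5544 + 343)/(-19 - 49 + 792))) - 367)² = (221/((-5067/724)) - 367)² = (221/(((1/724)*(-5067))) - 367)² = (221/(-5067/724) - 367)² = (221*(-724/5067) - 367)² = (-160004/5067 - 367)² = (-2019593/5067)² = 4078755885649/25674489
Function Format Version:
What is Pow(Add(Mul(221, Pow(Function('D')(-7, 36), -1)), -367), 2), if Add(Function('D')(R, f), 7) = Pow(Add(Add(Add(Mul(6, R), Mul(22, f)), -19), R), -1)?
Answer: Rational(4078755885649, 25674489) ≈ 1.5886e+5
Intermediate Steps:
Function('D')(R, f) = Add(-7, Pow(Add(-19, Mul(7, R), Mul(22, f)), -1)) (Function('D')(R, f) = Add(-7, Pow(Add(Add(Add(Mul(6, R), Mul(22, f)), -19), R), -1)) = Add(-7, Pow(Add(Add(-19, Mul(6, R), Mul(22, f)), R), -1)) = Add(-7, Pow(Add(-19, Mul(7, R), Mul(22, f)), -1)))
Pow(Add(Mul(221, Pow(Function('D')(-7, 36), -1)), -367), 2) = Pow(Add(Mul(221, Pow(Mul(Pow(Add(-19, Mul(7, -7), Mul(22, 36)), -1), Add(134, Mul(-154, 36), Mul(-49, -7))), -1)), -367), 2) = Pow(Add(Mul(221, Pow(Mul(Pow(Add(-19, -49, 792), -1), Add(134, -5544, 343)), -1)), -367), 2) = Pow(Add(Mul(221, Pow(Mul(Pow(724, -1), -5067), -1)), -367), 2) = Pow(Add(Mul(221, Pow(Mul(Rational(1, 724), -5067), -1)), -367), 2) = Pow(Add(Mul(221, Pow(Rational(-5067, 724), -1)), -367), 2) = Pow(Add(Mul(221, Rational(-724, 5067)), -367), 2) = Pow(Add(Rational(-160004, 5067), -367), 2) = Pow(Rational(-2019593, 5067), 2) = Rational(4078755885649, 25674489)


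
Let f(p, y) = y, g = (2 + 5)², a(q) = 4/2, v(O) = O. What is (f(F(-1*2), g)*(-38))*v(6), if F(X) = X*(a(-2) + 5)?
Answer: -11172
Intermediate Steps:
a(q) = 2 (a(q) = 4*(½) = 2)
g = 49 (g = 7² = 49)
F(X) = 7*X (F(X) = X*(2 + 5) = X*7 = 7*X)
(f(F(-1*2), g)*(-38))*v(6) = (49*(-38))*6 = -1862*6 = -11172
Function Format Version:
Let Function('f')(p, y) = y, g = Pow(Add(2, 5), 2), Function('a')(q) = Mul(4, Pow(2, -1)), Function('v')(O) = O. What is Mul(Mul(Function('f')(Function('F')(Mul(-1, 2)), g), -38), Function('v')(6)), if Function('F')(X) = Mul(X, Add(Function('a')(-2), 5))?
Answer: -11172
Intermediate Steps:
Function('a')(q) = 2 (Function('a')(q) = Mul(4, Rational(1, 2)) = 2)
g = 49 (g = Pow(7, 2) = 49)
Function('F')(X) = Mul(7, X) (Function('F')(X) = Mul(X, Add(2, 5)) = Mul(X, 7) = Mul(7, X))
Mul(Mul(Function('f')(Function('F')(Mul(-1, 2)), g), -38), Function('v')(6)) = Mul(Mul(49, -38), 6) = Mul(-1862, 6) = -11172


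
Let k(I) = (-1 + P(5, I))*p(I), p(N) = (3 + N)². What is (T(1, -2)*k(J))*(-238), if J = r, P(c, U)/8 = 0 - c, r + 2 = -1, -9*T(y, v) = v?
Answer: 0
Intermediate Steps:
T(y, v) = -v/9
r = -3 (r = -2 - 1 = -3)
P(c, U) = -8*c (P(c, U) = 8*(0 - c) = 8*(-c) = -8*c)
J = -3
k(I) = -41*(3 + I)² (k(I) = (-1 - 8*5)*(3 + I)² = (-1 - 40)*(3 + I)² = -41*(3 + I)²)
(T(1, -2)*k(J))*(-238) = ((-⅑*(-2))*(-41*(3 - 3)²))*(-238) = (2*(-41*0²)/9)*(-238) = (2*(-41*0)/9)*(-238) = ((2/9)*0)*(-238) = 0*(-238) = 0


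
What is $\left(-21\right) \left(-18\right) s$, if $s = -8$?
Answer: $-3024$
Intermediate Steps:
$\left(-21\right) \left(-18\right) s = \left(-21\right) \left(-18\right) \left(-8\right) = 378 \left(-8\right) = -3024$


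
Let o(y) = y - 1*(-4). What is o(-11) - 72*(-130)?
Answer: 9353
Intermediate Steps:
o(y) = 4 + y (o(y) = y + 4 = 4 + y)
o(-11) - 72*(-130) = (4 - 11) - 72*(-130) = -7 + 9360 = 9353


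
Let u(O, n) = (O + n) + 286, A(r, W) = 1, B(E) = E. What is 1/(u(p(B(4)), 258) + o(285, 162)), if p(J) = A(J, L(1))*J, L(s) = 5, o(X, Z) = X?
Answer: 1/833 ≈ 0.0012005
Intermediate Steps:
p(J) = J (p(J) = 1*J = J)
u(O, n) = 286 + O + n
1/(u(p(B(4)), 258) + o(285, 162)) = 1/((286 + 4 + 258) + 285) = 1/(548 + 285) = 1/833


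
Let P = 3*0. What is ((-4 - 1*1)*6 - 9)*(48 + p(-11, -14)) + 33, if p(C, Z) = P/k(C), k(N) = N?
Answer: -1839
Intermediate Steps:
P = 0
p(C, Z) = 0 (p(C, Z) = 0/C = 0)
((-4 - 1*1)*6 - 9)*(48 + p(-11, -14)) + 33 = ((-4 - 1*1)*6 - 9)*(48 + 0) + 33 = ((-4 - 1)*6 - 9)*48 + 33 = (-5*6 - 9)*48 + 33 = (-30 - 9)*48 + 33 = -39*48 + 33 = -1872 + 33 = -1839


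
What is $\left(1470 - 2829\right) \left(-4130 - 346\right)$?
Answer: $6082884$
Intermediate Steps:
$\left(1470 - 2829\right) \left(-4130 - 346\right) = \left(-1359\right) \left(-4476\right) = 6082884$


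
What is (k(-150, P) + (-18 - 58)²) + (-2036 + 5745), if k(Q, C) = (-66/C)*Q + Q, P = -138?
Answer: 213055/23 ≈ 9263.3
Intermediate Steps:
k(Q, C) = Q - 66*Q/C (k(Q, C) = -66*Q/C + Q = Q - 66*Q/C)
(k(-150, P) + (-18 - 58)²) + (-2036 + 5745) = (-150*(-66 - 138)/(-138) + (-18 - 58)²) + (-2036 + 5745) = (-150*(-1/138)*(-204) + (-76)²) + 3709 = (-5100/23 + 5776) + 3709 = 127748/23 + 3709 = 213055/23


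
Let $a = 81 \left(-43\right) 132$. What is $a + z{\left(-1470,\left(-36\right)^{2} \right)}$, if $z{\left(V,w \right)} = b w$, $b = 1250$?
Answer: $1160244$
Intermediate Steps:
$z{\left(V,w \right)} = 1250 w$
$a = -459756$ ($a = \left(-3483\right) 132 = -459756$)
$a + z{\left(-1470,\left(-36\right)^{2} \right)} = -459756 + 1250 \left(-36\right)^{2} = -459756 + 1250 \cdot 1296 = -459756 + 1620000 = 1160244$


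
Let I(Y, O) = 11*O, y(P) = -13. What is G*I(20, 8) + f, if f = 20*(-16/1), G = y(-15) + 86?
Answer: 6104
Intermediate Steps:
G = 73 (G = -13 + 86 = 73)
f = -320 (f = 20*(-16*1) = 20*(-16) = -320)
G*I(20, 8) + f = 73*(11*8) - 320 = 73*88 - 320 = 6424 - 320 = 6104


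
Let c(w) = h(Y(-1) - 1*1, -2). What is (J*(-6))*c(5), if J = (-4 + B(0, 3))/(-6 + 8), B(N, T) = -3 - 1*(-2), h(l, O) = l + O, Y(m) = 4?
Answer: 15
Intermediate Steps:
h(l, O) = O + l
B(N, T) = -1 (B(N, T) = -3 + 2 = -1)
c(w) = 1 (c(w) = -2 + (4 - 1*1) = -2 + (4 - 1) = -2 + 3 = 1)
J = -5/2 (J = (-4 - 1)/(-6 + 8) = -5/2 ≈ -2.5000)
(J*(-6))*c(5) = -5/2*(-6)*1 = 15*1 = 15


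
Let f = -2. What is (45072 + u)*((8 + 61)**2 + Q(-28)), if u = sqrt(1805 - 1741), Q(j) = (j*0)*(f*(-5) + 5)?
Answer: 214625880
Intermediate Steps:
Q(j) = 0 (Q(j) = (j*0)*(-2*(-5) + 5) = 0*(10 + 5) = 0*15 = 0)
u = 8 (u = sqrt(64) = 8)
(45072 + u)*((8 + 61)**2 + Q(-28)) = (45072 + 8)*((8 + 61)**2 + 0) = 45080*(69**2 + 0) = 45080*(4761 + 0) = 45080*4761 = 214625880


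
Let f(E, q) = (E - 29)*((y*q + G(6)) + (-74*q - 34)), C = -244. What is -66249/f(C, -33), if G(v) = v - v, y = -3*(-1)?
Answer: 22083/210119 ≈ 0.10510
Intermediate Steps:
y = 3
G(v) = 0
f(E, q) = (-34 - 71*q)*(-29 + E) (f(E, q) = (E - 29)*((3*q + 0) + (-74*q - 34)) = (-29 + E)*(3*q + (-34 - 74*q)) = (-29 + E)*(-34 - 71*q) = (-34 - 71*q)*(-29 + E))
-66249/f(C, -33) = -66249/(986 - 34*(-244) + 2059*(-33) - 71*(-244)*(-33)) = -66249/(986 + 8296 - 67947 - 571692) = -66249/(-630357) = -66249*(-1/630357) = 22083/210119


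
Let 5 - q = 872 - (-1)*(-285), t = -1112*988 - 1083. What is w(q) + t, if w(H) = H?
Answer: -1100321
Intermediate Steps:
t = -1099739 (t = -1098656 - 1083 = -1099739)
q = -582 (q = 5 - (872 - (-1)*(-285)) = 5 - (872 - 1*285) = 5 - (872 - 285) = 5 - 1*587 = 5 - 587 = -582)
w(q) + t = -582 - 1099739 = -1100321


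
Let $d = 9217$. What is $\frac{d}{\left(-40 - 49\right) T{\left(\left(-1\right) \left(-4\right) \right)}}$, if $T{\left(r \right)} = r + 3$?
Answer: $- \frac{9217}{623} \approx -14.795$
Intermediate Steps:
$T{\left(r \right)} = 3 + r$
$\frac{d}{\left(-40 - 49\right) T{\left(\left(-1\right) \left(-4\right) \right)}} = \frac{9217}{\left(-40 - 49\right) \left(3 - -4\right)} = \frac{9217}{\left(-89\right) \left(3 + 4\right)} = \frac{9217}{\left(-89\right) 7} = \frac{9217}{-623} = 9217 \left(- \frac{1}{623}\right) = - \frac{9217}{623}$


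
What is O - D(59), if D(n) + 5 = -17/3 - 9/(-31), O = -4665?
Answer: -432880/93 ≈ -4654.6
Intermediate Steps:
D(n) = -965/93 (D(n) = -5 + (-17/3 - 9/(-31)) = -5 + (-17*⅓ - 9*(-1/31)) = -5 + (-17/3 + 9/31) = -5 - 500/93 = -965/93)
O - D(59) = -4665 - 1*(-965/93) = -4665 + 965/93 = -432880/93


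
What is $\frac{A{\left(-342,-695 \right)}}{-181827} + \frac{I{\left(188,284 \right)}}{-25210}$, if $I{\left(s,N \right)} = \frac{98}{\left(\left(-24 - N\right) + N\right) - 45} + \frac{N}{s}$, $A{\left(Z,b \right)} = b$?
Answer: $\frac{18922388513}{4955151222270} \approx 0.0038187$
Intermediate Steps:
$I{\left(s,N \right)} = - \frac{98}{69} + \frac{N}{s}$ ($I{\left(s,N \right)} = \frac{98}{-24 - 45} + \frac{N}{s} = \frac{98}{-69} + \frac{N}{s} = 98 \left(- \frac{1}{69}\right) + \frac{N}{s} = - \frac{98}{69} + \frac{N}{s}$)
$\frac{A{\left(-342,-695 \right)}}{-181827} + \frac{I{\left(188,284 \right)}}{-25210} = - \frac{695}{-181827} + \frac{- \frac{98}{69} + \frac{284}{188}}{-25210} = \left(-695\right) \left(- \frac{1}{181827}\right) + \left(- \frac{98}{69} + 284 \cdot \frac{1}{188}\right) \left(- \frac{1}{25210}\right) = \frac{695}{181827} + \left(- \frac{98}{69} + \frac{71}{47}\right) \left(- \frac{1}{25210}\right) = \frac{695}{181827} + \frac{293}{3243} \left(- \frac{1}{25210}\right) = \frac{695}{181827} - \frac{293}{81756030} = \frac{18922388513}{4955151222270}$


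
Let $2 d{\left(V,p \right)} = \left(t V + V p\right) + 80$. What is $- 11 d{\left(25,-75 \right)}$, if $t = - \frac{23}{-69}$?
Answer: $\frac{29480}{3} \approx 9826.7$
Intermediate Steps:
$t = \frac{1}{3}$ ($t = \left(-23\right) \left(- \frac{1}{69}\right) = \frac{1}{3} \approx 0.33333$)
$d{\left(V,p \right)} = 40 + \frac{V}{6} + \frac{V p}{2}$ ($d{\left(V,p \right)} = \frac{\left(\frac{V}{3} + V p\right) + 80}{2} = \frac{80 + \frac{V}{3} + V p}{2} = 40 + \frac{V}{6} + \frac{V p}{2}$)
$- 11 d{\left(25,-75 \right)} = - 11 \left(40 + \frac{1}{6} \cdot 25 + \frac{1}{2} \cdot 25 \left(-75\right)\right) = - 11 \left(40 + \frac{25}{6} - \frac{1875}{2}\right) = \left(-11\right) \left(- \frac{2680}{3}\right) = \frac{29480}{3}$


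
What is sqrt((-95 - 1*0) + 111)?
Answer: 4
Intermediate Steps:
sqrt((-95 - 1*0) + 111) = sqrt((-95 + 0) + 111) = sqrt(-95 + 111) = sqrt(16) = 4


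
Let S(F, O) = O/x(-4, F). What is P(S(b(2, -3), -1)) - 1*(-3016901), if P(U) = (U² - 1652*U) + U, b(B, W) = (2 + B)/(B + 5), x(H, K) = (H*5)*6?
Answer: 43443176281/14400 ≈ 3.0169e+6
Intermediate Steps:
x(H, K) = 30*H (x(H, K) = (5*H)*6 = 30*H)
b(B, W) = (2 + B)/(5 + B)
S(F, O) = -O/120 (S(F, O) = O/((30*(-4))) = O/(-120) = O*(-1/120) = -O/120)
P(U) = U² - 1651*U
P(S(b(2, -3), -1)) - 1*(-3016901) = (-1/120*(-1))*(-1651 - 1/120*(-1)) - 1*(-3016901) = (-1651 + 1/120)/120 + 3016901 = (1/120)*(-198119/120) + 3016901 = -198119/14400 + 3016901 = 43443176281/14400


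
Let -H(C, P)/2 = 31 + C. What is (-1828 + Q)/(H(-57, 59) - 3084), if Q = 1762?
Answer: 33/1516 ≈ 0.021768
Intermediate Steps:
H(C, P) = -62 - 2*C (H(C, P) = -2*(31 + C) = -62 - 2*C)
(-1828 + Q)/(H(-57, 59) - 3084) = (-1828 + 1762)/((-62 - 2*(-57)) - 3084) = -66/((-62 + 114) - 3084) = -66/(52 - 3084) = -66/(-3032) = -66*(-1/3032) = 33/1516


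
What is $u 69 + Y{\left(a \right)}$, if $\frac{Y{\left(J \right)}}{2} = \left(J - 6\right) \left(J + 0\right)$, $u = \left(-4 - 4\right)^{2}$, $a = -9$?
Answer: $4686$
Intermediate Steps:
$u = 64$ ($u = \left(-8\right)^{2} = 64$)
$Y{\left(J \right)} = 2 J \left(-6 + J\right)$ ($Y{\left(J \right)} = 2 \left(J - 6\right) \left(J + 0\right) = 2 \left(-6 + J\right) J = 2 J \left(-6 + J\right)$)
$u 69 + Y{\left(a \right)} = 64 \cdot 69 + 2 \left(-9\right) \left(-6 - 9\right) = 4416 + 2 \left(-9\right) \left(-15\right) = 4416 + 270 = 4686$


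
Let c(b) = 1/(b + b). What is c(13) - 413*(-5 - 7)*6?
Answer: 773137/26 ≈ 29736.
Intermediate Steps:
c(b) = 1/(2*b)
c(13) - 413*(-5 - 7)*6 = (½)/13 - 413*(-5 - 7)*6 = (½)*(1/13) - (-4956)*6 = 1/26 - 413*(-72) = 1/26 + 29736 = 773137/26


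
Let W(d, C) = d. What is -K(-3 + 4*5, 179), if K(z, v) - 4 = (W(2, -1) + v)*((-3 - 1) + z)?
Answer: -2357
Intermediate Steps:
K(z, v) = 4 + (-4 + z)*(2 + v) (K(z, v) = 4 + (2 + v)*((-3 - 1) + z) = 4 + (2 + v)*(-4 + z) = 4 + (-4 + z)*(2 + v))
-K(-3 + 4*5, 179) = -(-4 - 4*179 + 2*(-3 + 4*5) + 179*(-3 + 4*5)) = -(-4 - 716 + 2*(-3 + 20) + 179*(-3 + 20)) = -(-4 - 716 + 2*17 + 179*17) = -(-4 - 716 + 34 + 3043) = -1*2357 = -2357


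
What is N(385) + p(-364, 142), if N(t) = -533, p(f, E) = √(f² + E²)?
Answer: -533 + 2*√38165 ≈ -142.28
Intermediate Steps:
p(f, E) = √(E² + f²)
N(385) + p(-364, 142) = -533 + √(142² + (-364)²) = -533 + √(20164 + 132496) = -533 + √152660 = -533 + 2*√38165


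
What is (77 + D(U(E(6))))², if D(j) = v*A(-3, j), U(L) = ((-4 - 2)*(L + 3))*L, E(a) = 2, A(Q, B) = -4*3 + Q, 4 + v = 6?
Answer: 2209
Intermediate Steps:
v = 2 (v = -4 + 6 = 2)
A(Q, B) = -12 + Q
U(L) = L*(-18 - 6*L) (U(L) = (-6*(3 + L))*L = (-18 - 6*L)*L = L*(-18 - 6*L))
D(j) = -30 (D(j) = 2*(-12 - 3) = 2*(-15) = -30)
(77 + D(U(E(6))))² = (77 - 30)² = 47² = 2209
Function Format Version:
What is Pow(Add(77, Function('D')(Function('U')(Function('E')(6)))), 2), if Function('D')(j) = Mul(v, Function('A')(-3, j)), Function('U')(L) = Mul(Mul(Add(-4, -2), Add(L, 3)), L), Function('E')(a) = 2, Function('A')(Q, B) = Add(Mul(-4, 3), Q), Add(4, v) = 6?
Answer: 2209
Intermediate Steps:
v = 2 (v = Add(-4, 6) = 2)
Function('A')(Q, B) = Add(-12, Q)
Function('U')(L) = Mul(L, Add(-18, Mul(-6, L))) (Function('U')(L) = Mul(Mul(-6, Add(3, L)), L) = Mul(Add(-18, Mul(-6, L)), L) = Mul(L, Add(-18, Mul(-6, L))))
Function('D')(j) = -30 (Function('D')(j) = Mul(2, Add(-12, -3)) = Mul(2, -15) = -30)
Pow(Add(77, Function('D')(Function('U')(Function('E')(6)))), 2) = Pow(Add(77, -30), 2) = Pow(47, 2) = 2209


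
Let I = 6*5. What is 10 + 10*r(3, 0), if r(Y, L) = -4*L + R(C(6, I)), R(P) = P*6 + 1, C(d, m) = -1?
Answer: -40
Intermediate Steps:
I = 30
R(P) = 1 + 6*P (R(P) = 6*P + 1 = 1 + 6*P)
r(Y, L) = -5 - 4*L (r(Y, L) = -4*L + (1 + 6*(-1)) = -4*L + (1 - 6) = -4*L - 5 = -5 - 4*L)
10 + 10*r(3, 0) = 10 + 10*(-5 - 4*0) = 10 + 10*(-5 + 0) = 10 + 10*(-5) = 10 - 50 = -40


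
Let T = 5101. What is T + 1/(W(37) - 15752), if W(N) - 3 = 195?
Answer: 79340953/15554 ≈ 5101.0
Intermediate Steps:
W(N) = 198 (W(N) = 3 + 195 = 198)
T + 1/(W(37) - 15752) = 5101 + 1/(198 - 15752) = 5101 + 1/(-15554) = 5101 - 1/15554 = 79340953/15554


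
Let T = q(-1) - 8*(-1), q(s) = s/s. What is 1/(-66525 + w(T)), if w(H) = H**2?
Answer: -1/66444 ≈ -1.5050e-5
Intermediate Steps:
q(s) = 1
T = 9 (T = 1 - 8*(-1) = 1 + 8 = 9)
1/(-66525 + w(T)) = 1/(-66525 + 9**2) = 1/(-66525 + 81) = 1/(-66444) = -1/66444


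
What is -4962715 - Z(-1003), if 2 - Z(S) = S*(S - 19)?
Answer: -3937651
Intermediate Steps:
Z(S) = 2 - S*(-19 + S) (Z(S) = 2 - S*(S - 19) = 2 - S*(-19 + S))
-4962715 - Z(-1003) = -4962715 - (2 - 1*(-1003)**2 + 19*(-1003)) = -4962715 - (2 - 1*1006009 - 19057) = -4962715 - (2 - 1006009 - 19057) = -4962715 - 1*(-1025064) = -4962715 + 1025064 = -3937651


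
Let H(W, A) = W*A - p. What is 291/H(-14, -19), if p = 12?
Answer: 291/254 ≈ 1.1457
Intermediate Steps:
H(W, A) = -12 + A*W (H(W, A) = W*A - 1*12 = A*W - 12 = -12 + A*W)
291/H(-14, -19) = 291/(-12 - 19*(-14)) = 291/(-12 + 266) = 291/254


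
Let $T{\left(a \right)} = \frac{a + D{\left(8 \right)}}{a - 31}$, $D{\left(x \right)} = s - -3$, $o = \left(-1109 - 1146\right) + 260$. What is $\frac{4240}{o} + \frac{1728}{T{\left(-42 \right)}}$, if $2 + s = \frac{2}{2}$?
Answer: $\frac{6287192}{1995} \approx 3151.5$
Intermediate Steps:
$s = -1$ ($s = -2 + \frac{2}{2} = -2 + 2 \cdot \frac{1}{2} = -2 + 1 = -1$)
$o = -1995$ ($o = -2255 + 260 = -1995$)
$D{\left(x \right)} = 2$ ($D{\left(x \right)} = -1 - -3 = -1 + 3 = 2$)
$T{\left(a \right)} = \frac{2 + a}{-31 + a}$ ($T{\left(a \right)} = \frac{a + 2}{a - 31} = \frac{2 + a}{-31 + a}$)
$\frac{4240}{o} + \frac{1728}{T{\left(-42 \right)}} = \frac{4240}{-1995} + \frac{1728}{\frac{1}{-31 - 42} \left(2 - 42\right)} = 4240 \left(- \frac{1}{1995}\right) + \frac{1728}{\frac{1}{-73} \left(-40\right)} = - \frac{848}{399} + \frac{1728}{\left(- \frac{1}{73}\right) \left(-40\right)} = - \frac{848}{399} + \frac{1728}{\frac{40}{73}} = - \frac{848}{399} + 1728 \cdot \frac{73}{40} = - \frac{848}{399} + \frac{15768}{5} = \frac{6287192}{1995}$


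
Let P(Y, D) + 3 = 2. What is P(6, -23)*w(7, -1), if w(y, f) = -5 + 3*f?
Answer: 8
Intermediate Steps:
P(Y, D) = -1 (P(Y, D) = -3 + 2 = -1)
P(6, -23)*w(7, -1) = -(-5 + 3*(-1)) = -(-5 - 3) = -1*(-8) = 8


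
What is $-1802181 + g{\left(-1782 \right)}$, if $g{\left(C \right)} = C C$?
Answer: $1373343$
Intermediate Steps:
$g{\left(C \right)} = C^{2}$
$-1802181 + g{\left(-1782 \right)} = -1802181 + \left(-1782\right)^{2} = -1802181 + 3175524 = 1373343$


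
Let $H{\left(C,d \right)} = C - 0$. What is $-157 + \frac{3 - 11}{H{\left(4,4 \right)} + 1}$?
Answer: $- \frac{793}{5} \approx -158.6$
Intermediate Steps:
$H{\left(C,d \right)} = C$ ($H{\left(C,d \right)} = C + 0 = C$)
$-157 + \frac{3 - 11}{H{\left(4,4 \right)} + 1} = -157 + \frac{3 - 11}{4 + 1} = -157 + \frac{1}{5} \left(-8\right) = -157 - \frac{8}{5} = - \frac{793}{5}$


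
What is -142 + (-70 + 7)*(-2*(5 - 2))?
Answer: 236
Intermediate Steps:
-142 + (-70 + 7)*(-2*(5 - 2)) = -142 - (-126)*3 = -142 - 63*(-6) = -142 + 378 = 236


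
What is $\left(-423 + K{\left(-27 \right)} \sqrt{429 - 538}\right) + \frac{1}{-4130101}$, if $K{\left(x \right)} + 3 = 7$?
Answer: $- \frac{1747032724}{4130101} + 4 i \sqrt{109} \approx -423.0 + 41.761 i$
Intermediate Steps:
$K{\left(x \right)} = 4$ ($K{\left(x \right)} = -3 + 7 = 4$)
$\left(-423 + K{\left(-27 \right)} \sqrt{429 - 538}\right) + \frac{1}{-4130101} = \left(-423 + 4 \sqrt{429 - 538}\right) + \frac{1}{-4130101} = \left(-423 + 4 \sqrt{-109}\right) - \frac{1}{4130101} = \left(-423 + 4 i \sqrt{109}\right) - \frac{1}{4130101} = - \frac{1747032724}{4130101} + 4 i \sqrt{109}$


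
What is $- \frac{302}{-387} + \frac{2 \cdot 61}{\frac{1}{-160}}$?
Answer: $- \frac{7553938}{387} \approx -19519.0$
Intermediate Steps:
$- \frac{302}{-387} + \frac{2 \cdot 61}{\frac{1}{-160}} = \left(-302\right) \left(- \frac{1}{387}\right) + \frac{122}{- \frac{1}{160}} = \frac{302}{387} + 122 \left(-160\right) = \frac{302}{387} - 19520 = - \frac{7553938}{387}$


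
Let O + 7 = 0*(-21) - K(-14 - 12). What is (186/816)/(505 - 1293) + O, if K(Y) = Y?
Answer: 2036161/107168 ≈ 19.000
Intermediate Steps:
O = 19 (O = -7 + (0*(-21) - (-14 - 12)) = -7 + (0 - 1*(-26)) = -7 + (0 + 26) = -7 + 26 = 19)
(186/816)/(505 - 1293) + O = (186/816)/(505 - 1293) + 19 = (186*(1/816))/(-788) + 19 = (31/136)*(-1/788) + 19 = -31/107168 + 19 = 2036161/107168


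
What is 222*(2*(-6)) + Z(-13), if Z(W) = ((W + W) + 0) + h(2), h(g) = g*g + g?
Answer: -2684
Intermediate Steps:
h(g) = g + g² (h(g) = g² + g = g + g²)
Z(W) = 6 + 2*W (Z(W) = ((W + W) + 0) + 2*(1 + 2) = (2*W + 0) + 2*3 = 2*W + 6 = 6 + 2*W)
222*(2*(-6)) + Z(-13) = 222*(2*(-6)) + (6 + 2*(-13)) = 222*(-12) + (6 - 26) = -2664 - 20 = -2684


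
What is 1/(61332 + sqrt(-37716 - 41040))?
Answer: 5111/313474415 - I*sqrt(19689)/1880846490 ≈ 1.6304e-5 - 7.4603e-8*I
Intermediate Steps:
1/(61332 + sqrt(-37716 - 41040)) = 1/(61332 + sqrt(-78756)) = 1/(61332 + 2*I*sqrt(19689))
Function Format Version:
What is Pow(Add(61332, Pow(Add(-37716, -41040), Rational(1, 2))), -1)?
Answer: Add(Rational(5111, 313474415), Mul(Rational(-1, 1880846490), I, Pow(19689, Rational(1, 2)))) ≈ Add(1.6304e-5, Mul(-7.4603e-8, I))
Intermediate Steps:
Pow(Add(61332, Pow(Add(-37716, -41040), Rational(1, 2))), -1) = Pow(Add(61332, Pow(-78756, Rational(1, 2))), -1) = Pow(Add(61332, Mul(2, I, Pow(19689, Rational(1, 2)))), -1)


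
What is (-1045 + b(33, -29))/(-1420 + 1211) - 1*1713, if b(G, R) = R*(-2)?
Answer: -357030/209 ≈ -1708.3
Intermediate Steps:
b(G, R) = -2*R
(-1045 + b(33, -29))/(-1420 + 1211) - 1*1713 = (-1045 - 2*(-29))/(-1420 + 1211) - 1*1713 = (-1045 + 58)/(-209) - 1713 = -987*(-1/209) - 1713 = 987/209 - 1713 = -357030/209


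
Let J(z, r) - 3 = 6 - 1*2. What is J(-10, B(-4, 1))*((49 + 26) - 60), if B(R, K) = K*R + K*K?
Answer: 105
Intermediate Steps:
B(R, K) = K² + K*R (B(R, K) = K*R + K² = K² + K*R)
J(z, r) = 7 (J(z, r) = 3 + (6 - 1*2) = 3 + (6 - 2) = 3 + 4 = 7)
J(-10, B(-4, 1))*((49 + 26) - 60) = 7*((49 + 26) - 60) = 7*(75 - 60) = 7*15 = 105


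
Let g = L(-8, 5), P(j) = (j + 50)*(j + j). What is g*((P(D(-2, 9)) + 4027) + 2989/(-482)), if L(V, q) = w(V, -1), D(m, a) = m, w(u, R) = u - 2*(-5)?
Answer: 1845481/241 ≈ 7657.6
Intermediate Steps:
w(u, R) = 10 + u (w(u, R) = u - 1*(-10) = u + 10 = 10 + u)
L(V, q) = 10 + V
P(j) = 2*j*(50 + j) (P(j) = (50 + j)*(2*j) = 2*j*(50 + j))
g = 2 (g = 10 - 8 = 2)
g*((P(D(-2, 9)) + 4027) + 2989/(-482)) = 2*((2*(-2)*(50 - 2) + 4027) + 2989/(-482)) = 2*((2*(-2)*48 + 4027) + 2989*(-1/482)) = 2*((-192 + 4027) - 2989/482) = 2*(3835 - 2989/482) = 2*(1845481/482) = 1845481/241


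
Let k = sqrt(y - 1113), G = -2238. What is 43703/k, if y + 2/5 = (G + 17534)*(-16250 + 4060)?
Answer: -43703*I*sqrt(4661483835)/932296767 ≈ -3.2005*I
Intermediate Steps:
y = -932291202/5 (y = -2/5 + (-2238 + 17534)*(-16250 + 4060) = -2/5 + 15296*(-12190) = -2/5 - 186458240 = -932291202/5 ≈ -1.8646e+8)
k = I*sqrt(4661483835)/5 (k = sqrt(-932291202/5 - 1113) = sqrt(-932296767/5) = I*sqrt(4661483835)/5 ≈ 13655.0*I)
43703/k = 43703/((I*sqrt(4661483835)/5)) = 43703*(-I*sqrt(4661483835)/932296767) = -43703*I*sqrt(4661483835)/932296767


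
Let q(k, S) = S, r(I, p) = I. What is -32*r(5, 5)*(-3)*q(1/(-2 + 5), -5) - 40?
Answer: -2440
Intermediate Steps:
-32*r(5, 5)*(-3)*q(1/(-2 + 5), -5) - 40 = -32*5*(-3)*(-5) - 40 = -(-480)*(-5) - 40 = -32*75 - 40 = -2400 - 40 = -2440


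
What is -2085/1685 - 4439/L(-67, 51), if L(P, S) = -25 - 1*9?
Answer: 1481765/11458 ≈ 129.32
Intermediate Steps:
L(P, S) = -34 (L(P, S) = -25 - 9 = -34)
-2085/1685 - 4439/L(-67, 51) = -2085/1685 - 4439/(-34) = -2085*1/1685 - 4439*(-1/34) = -417/337 + 4439/34 = 1481765/11458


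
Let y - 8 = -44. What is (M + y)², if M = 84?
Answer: 2304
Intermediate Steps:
y = -36 (y = 8 - 44 = -36)
(M + y)² = (84 - 36)² = 48² = 2304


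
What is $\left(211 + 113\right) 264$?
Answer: $85536$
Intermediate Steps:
$\left(211 + 113\right) 264 = 324 \cdot 264 = 85536$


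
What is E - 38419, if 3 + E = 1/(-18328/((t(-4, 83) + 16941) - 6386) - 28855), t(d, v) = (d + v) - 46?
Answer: -2934817098321/76383767 ≈ -38422.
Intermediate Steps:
t(d, v) = -46 + d + v
E = -229153948/76383767 (E = -3 + 1/(-18328/(((-46 - 4 + 83) + 16941) - 6386) - 28855) = -3 + 1/(-18328/((33 + 16941) - 6386) - 28855) = -3 + 1/(-18328/(16974 - 6386) - 28855) = -3 + 1/(-18328/10588 - 28855) = -3 + 1/(-18328*1/10588 - 28855) = -3 + 1/(-4582/2647 - 28855) = -3 + 1/(-76383767/2647) = -3 - 2647/76383767 = -229153948/76383767 ≈ -3.0000)
E - 38419 = -229153948/76383767 - 38419 = -2934817098321/76383767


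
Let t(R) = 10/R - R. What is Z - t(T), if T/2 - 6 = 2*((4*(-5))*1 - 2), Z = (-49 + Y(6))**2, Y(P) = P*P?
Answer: 3539/38 ≈ 93.132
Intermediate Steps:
Y(P) = P**2
Z = 169 (Z = (-49 + 6**2)**2 = (-49 + 36)**2 = (-13)**2 = 169)
T = -76 (T = 12 + 2*(2*((4*(-5))*1 - 2)) = 12 + 2*(2*(-20*1 - 2)) = 12 + 2*(2*(-20 - 2)) = 12 + 2*(2*(-22)) = 12 + 2*(-44) = 12 - 88 = -76)
t(R) = -R + 10/R
Z - t(T) = 169 - (-1*(-76) + 10/(-76)) = 169 - (76 + 10*(-1/76)) = 169 - (76 - 5/38) = 169 - 1*2883/38 = 169 - 2883/38 = 3539/38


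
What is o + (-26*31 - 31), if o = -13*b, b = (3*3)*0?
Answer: -837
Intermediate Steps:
b = 0 (b = 9*0 = 0)
o = 0 (o = -13*0 = 0)
o + (-26*31 - 31) = 0 + (-26*31 - 31) = 0 + (-806 - 31) = 0 - 837 = -837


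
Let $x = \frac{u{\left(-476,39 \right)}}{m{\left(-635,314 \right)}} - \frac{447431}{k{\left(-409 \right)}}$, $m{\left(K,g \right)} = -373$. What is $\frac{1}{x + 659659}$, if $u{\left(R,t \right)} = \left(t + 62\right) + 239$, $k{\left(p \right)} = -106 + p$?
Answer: $\frac{192095}{126883912268} \approx 1.5139 \cdot 10^{-6}$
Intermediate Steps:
$u{\left(R,t \right)} = 301 + t$ ($u{\left(R,t \right)} = \left(62 + t\right) + 239 = 301 + t$)
$x = \frac{166716663}{192095}$ ($x = \frac{301 + 39}{-373} - \frac{447431}{-106 - 409} = 340 \left(- \frac{1}{373}\right) - \frac{447431}{-515} = - \frac{340}{373} - - \frac{447431}{515} = - \frac{340}{373} + \frac{447431}{515} = \frac{166716663}{192095} \approx 867.89$)
$\frac{1}{x + 659659} = \frac{1}{\frac{166716663}{192095} + 659659} = \frac{1}{\frac{126883912268}{192095}} = \frac{192095}{126883912268}$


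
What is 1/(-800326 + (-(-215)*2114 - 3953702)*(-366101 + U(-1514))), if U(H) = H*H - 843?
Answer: -1/6736827196710 ≈ -1.4844e-13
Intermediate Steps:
U(H) = -843 + H² (U(H) = H² - 843 = -843 + H²)
1/(-800326 + (-(-215)*2114 - 3953702)*(-366101 + U(-1514))) = 1/(-800326 + (-(-215)*2114 - 3953702)*(-366101 + (-843 + (-1514)²))) = 1/(-800326 + (-215*(-2114) - 3953702)*(-366101 + (-843 + 2292196))) = 1/(-800326 + (454510 - 3953702)*(-366101 + 2291353)) = 1/(-800326 - 3499192*1925252) = 1/(-800326 - 6736826396384) = 1/(-6736827196710) = -1/6736827196710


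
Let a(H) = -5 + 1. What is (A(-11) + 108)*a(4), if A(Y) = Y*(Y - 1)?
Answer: -960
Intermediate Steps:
a(H) = -4
A(Y) = Y*(-1 + Y)
(A(-11) + 108)*a(4) = (-11*(-1 - 11) + 108)*(-4) = (-11*(-12) + 108)*(-4) = (132 + 108)*(-4) = 240*(-4) = -960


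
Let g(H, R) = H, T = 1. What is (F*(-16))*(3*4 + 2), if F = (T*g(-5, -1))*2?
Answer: 2240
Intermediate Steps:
F = -10 (F = (1*(-5))*2 = -5*2 = -10)
(F*(-16))*(3*4 + 2) = (-10*(-16))*(3*4 + 2) = 160*(12 + 2) = 160*14 = 2240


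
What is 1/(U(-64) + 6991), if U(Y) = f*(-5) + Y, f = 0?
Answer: 1/6927 ≈ 0.00014436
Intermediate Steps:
U(Y) = Y (U(Y) = 0*(-5) + Y = 0 + Y = Y)
1/(U(-64) + 6991) = 1/(-64 + 6991) = 1/6927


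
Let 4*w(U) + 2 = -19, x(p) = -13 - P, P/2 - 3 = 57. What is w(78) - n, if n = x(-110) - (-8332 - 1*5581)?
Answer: -55141/4 ≈ -13785.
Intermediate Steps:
P = 120 (P = 6 + 2*57 = 6 + 114 = 120)
x(p) = -133 (x(p) = -13 - 1*120 = -13 - 120 = -133)
w(U) = -21/4 (w(U) = -½ + (¼)*(-19) = -½ - 19/4 = -21/4)
n = 13780 (n = -133 - (-8332 - 1*5581) = -133 - (-8332 - 5581) = -133 - 1*(-13913) = -133 + 13913 = 13780)
w(78) - n = -21/4 - 1*13780 = -21/4 - 13780 = -55141/4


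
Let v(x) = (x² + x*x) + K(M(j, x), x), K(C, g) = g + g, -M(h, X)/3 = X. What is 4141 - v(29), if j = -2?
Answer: 2401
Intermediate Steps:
M(h, X) = -3*X
K(C, g) = 2*g
v(x) = 2*x + 2*x² (v(x) = (x² + x*x) + 2*x = (x² + x²) + 2*x = 2*x² + 2*x = 2*x + 2*x²)
4141 - v(29) = 4141 - 2*29*(1 + 29) = 4141 - 2*29*30 = 4141 - 1*1740 = 4141 - 1740 = 2401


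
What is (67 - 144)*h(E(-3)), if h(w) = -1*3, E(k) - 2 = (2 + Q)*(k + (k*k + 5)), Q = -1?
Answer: 231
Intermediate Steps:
E(k) = 7 + k + k² (E(k) = 2 + (2 - 1)*(k + (k*k + 5)) = 2 + 1*(k + (k² + 5)) = 2 + 1*(k + (5 + k²)) = 2 + 1*(5 + k + k²) = 2 + (5 + k + k²) = 7 + k + k²)
h(w) = -3
(67 - 144)*h(E(-3)) = (67 - 144)*(-3) = -77*(-3) = 231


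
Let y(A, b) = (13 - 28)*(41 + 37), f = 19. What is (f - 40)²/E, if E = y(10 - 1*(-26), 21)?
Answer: -49/130 ≈ -0.37692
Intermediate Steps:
y(A, b) = -1170 (y(A, b) = -15*78 = -1170)
E = -1170
(f - 40)²/E = (19 - 40)²/(-1170) = (-21)²*(-1/1170) = 441*(-1/1170) = -49/130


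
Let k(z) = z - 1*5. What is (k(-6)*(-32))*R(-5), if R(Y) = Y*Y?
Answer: 8800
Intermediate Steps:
R(Y) = Y²
k(z) = -5 + z (k(z) = z - 5 = -5 + z)
(k(-6)*(-32))*R(-5) = ((-5 - 6)*(-32))*(-5)² = -11*(-32)*25 = 352*25 = 8800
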